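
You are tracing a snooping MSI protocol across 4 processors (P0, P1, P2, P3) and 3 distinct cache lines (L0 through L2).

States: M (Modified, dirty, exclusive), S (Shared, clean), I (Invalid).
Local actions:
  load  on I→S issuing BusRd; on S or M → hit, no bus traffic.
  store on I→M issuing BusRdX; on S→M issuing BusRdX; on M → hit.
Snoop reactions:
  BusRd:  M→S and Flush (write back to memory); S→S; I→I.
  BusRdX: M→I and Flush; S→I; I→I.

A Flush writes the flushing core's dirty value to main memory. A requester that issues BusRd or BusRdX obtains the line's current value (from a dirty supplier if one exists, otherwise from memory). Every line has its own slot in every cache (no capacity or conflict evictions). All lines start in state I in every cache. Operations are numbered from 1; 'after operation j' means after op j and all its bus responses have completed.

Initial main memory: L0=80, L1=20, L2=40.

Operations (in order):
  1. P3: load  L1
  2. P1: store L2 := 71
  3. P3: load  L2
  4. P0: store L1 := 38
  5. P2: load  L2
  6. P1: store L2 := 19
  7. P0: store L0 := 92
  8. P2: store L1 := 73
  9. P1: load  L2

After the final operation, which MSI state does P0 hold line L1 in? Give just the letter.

1. P3: load  L1  bus=[BusRd]  L1: P0=I P1=I P2=I P3=S  mem[L1]=20
2. P1: store L2 := 71  bus=[BusRdX]  L2: P0=I P1=M P2=I P3=I  mem[L2]=40
3. P3: load  L2  bus=[BusRd,Flush]  L2: P0=I P1=S P2=I P3=S  mem[L2]=71
4. P0: store L1 := 38  bus=[BusRdX]  L1: P0=M P1=I P2=I P3=I  mem[L1]=20
5. P2: load  L2  bus=[BusRd]  L2: P0=I P1=S P2=S P3=S  mem[L2]=71
6. P1: store L2 := 19  bus=[BusRdX]  L2: P0=I P1=M P2=I P3=I  mem[L2]=71
7. P0: store L0 := 92  bus=[BusRdX]  L0: P0=M P1=I P2=I P3=I  mem[L0]=80
8. P2: store L1 := 73  bus=[BusRdX,Flush]  L1: P0=I P1=I P2=M P3=I  mem[L1]=38
9. P1: load  L2  bus=[-]  L2: P0=I P1=M P2=I P3=I  mem[L2]=71

state = I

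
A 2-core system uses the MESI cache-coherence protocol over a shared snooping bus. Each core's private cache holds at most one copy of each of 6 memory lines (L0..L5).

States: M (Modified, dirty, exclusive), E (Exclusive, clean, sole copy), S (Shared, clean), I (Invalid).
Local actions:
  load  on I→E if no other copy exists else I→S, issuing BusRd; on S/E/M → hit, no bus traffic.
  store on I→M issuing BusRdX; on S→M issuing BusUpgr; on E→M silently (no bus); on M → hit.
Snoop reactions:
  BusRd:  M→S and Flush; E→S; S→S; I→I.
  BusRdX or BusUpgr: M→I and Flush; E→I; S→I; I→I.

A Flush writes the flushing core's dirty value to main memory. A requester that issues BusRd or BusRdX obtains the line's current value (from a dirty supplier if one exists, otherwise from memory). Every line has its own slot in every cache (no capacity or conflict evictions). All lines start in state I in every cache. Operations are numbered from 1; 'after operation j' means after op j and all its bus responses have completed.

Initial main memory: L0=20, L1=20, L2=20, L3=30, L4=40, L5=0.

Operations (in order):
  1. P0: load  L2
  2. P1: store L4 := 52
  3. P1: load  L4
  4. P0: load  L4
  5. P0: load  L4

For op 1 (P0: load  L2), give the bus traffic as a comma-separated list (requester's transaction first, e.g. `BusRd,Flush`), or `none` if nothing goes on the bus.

  op1 P0: load  L2 → E/I on L2; bus BusRd; mem=20
  op2 P1: store L4 := 52 → I/M on L4; bus BusRdX; mem=40
  op3 P1: load  L4 → I/M on L4; bus (none); mem=40
  op4 P0: load  L4 → S/S on L4; bus BusRd Flush; mem=52
  op5 P0: load  L4 → S/S on L4; bus (none); mem=52

bus = BusRd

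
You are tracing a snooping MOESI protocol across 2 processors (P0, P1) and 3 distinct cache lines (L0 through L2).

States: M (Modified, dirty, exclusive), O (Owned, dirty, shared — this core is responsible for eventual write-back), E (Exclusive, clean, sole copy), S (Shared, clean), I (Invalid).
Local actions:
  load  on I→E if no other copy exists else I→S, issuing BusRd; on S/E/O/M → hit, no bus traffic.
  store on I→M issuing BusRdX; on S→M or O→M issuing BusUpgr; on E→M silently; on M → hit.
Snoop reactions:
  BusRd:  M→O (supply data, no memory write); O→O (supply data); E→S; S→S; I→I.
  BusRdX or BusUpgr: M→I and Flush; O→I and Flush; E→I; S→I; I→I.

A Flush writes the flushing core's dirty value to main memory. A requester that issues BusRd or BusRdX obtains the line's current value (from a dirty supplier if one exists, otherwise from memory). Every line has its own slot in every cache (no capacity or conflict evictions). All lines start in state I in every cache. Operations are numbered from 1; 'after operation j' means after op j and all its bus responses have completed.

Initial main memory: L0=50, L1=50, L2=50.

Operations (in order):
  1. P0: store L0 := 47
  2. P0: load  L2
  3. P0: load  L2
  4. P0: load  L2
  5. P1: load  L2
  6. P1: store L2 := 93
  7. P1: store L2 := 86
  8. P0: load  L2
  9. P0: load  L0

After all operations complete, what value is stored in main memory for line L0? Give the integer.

[1] P0: store L0 := 47 | P0:M(47), P1:I | bus: BusRdX
[2] P0: load  L2 | P0:E(50), P1:I | bus: BusRd
[3] P0: load  L2 | P0:E(50), P1:I | bus: none
[4] P0: load  L2 | P0:E(50), P1:I | bus: none
[5] P1: load  L2 | P0:S(50), P1:S(50) | bus: BusRd
[6] P1: store L2 := 93 | P0:I, P1:M(93) | bus: BusUpgr
[7] P1: store L2 := 86 | P0:I, P1:M(86) | bus: none
[8] P0: load  L2 | P0:S(86), P1:O(86) | bus: BusRd
[9] P0: load  L0 | P0:M(47), P1:I | bus: none

memory[L0] = 50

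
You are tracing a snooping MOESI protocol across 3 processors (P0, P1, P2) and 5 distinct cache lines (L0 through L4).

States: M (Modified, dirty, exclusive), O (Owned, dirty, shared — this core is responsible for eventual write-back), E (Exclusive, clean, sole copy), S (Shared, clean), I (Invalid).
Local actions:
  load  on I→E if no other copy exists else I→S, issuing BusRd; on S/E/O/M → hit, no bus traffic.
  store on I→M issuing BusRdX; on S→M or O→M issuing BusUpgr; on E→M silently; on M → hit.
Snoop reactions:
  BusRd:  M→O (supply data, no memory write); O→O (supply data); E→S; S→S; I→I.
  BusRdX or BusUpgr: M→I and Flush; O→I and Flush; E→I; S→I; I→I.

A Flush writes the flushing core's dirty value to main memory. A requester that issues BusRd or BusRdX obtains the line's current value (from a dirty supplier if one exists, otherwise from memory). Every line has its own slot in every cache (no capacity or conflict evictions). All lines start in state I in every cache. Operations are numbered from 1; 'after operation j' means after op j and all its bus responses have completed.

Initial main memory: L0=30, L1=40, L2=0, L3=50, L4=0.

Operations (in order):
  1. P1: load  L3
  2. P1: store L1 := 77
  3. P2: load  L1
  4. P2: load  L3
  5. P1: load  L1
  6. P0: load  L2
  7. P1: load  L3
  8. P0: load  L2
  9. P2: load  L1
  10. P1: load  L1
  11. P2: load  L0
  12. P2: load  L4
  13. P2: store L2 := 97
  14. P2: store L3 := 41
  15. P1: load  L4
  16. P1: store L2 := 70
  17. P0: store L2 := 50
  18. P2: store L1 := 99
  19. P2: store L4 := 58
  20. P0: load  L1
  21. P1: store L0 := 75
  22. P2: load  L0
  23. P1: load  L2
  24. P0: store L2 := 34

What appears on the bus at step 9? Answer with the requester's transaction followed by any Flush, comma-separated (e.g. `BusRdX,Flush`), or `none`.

bus = none

  op1 P1: load  L3 → I/E/I on L3; bus BusRd; mem=50
  op2 P1: store L1 := 77 → I/M/I on L1; bus BusRdX; mem=40
  op3 P2: load  L1 → I/O/S on L1; bus BusRd; mem=40
  op4 P2: load  L3 → I/S/S on L3; bus BusRd; mem=50
  op5 P1: load  L1 → I/O/S on L1; bus (none); mem=40
  op6 P0: load  L2 → E/I/I on L2; bus BusRd; mem=0
  op7 P1: load  L3 → I/S/S on L3; bus (none); mem=50
  op8 P0: load  L2 → E/I/I on L2; bus (none); mem=0
  op9 P2: load  L1 → I/O/S on L1; bus (none); mem=40
  op10 P1: load  L1 → I/O/S on L1; bus (none); mem=40
  op11 P2: load  L0 → I/I/E on L0; bus BusRd; mem=30
  op12 P2: load  L4 → I/I/E on L4; bus BusRd; mem=0
  op13 P2: store L2 := 97 → I/I/M on L2; bus BusRdX; mem=0
  op14 P2: store L3 := 41 → I/I/M on L3; bus BusUpgr; mem=50
  op15 P1: load  L4 → I/S/S on L4; bus BusRd; mem=0
  op16 P1: store L2 := 70 → I/M/I on L2; bus BusRdX Flush; mem=97
  op17 P0: store L2 := 50 → M/I/I on L2; bus BusRdX Flush; mem=70
  op18 P2: store L1 := 99 → I/I/M on L1; bus BusUpgr Flush; mem=77
  op19 P2: store L4 := 58 → I/I/M on L4; bus BusUpgr; mem=0
  op20 P0: load  L1 → S/I/O on L1; bus BusRd; mem=77
  op21 P1: store L0 := 75 → I/M/I on L0; bus BusRdX; mem=30
  op22 P2: load  L0 → I/O/S on L0; bus BusRd; mem=30
  op23 P1: load  L2 → O/S/I on L2; bus BusRd; mem=70
  op24 P0: store L2 := 34 → M/I/I on L2; bus BusUpgr; mem=70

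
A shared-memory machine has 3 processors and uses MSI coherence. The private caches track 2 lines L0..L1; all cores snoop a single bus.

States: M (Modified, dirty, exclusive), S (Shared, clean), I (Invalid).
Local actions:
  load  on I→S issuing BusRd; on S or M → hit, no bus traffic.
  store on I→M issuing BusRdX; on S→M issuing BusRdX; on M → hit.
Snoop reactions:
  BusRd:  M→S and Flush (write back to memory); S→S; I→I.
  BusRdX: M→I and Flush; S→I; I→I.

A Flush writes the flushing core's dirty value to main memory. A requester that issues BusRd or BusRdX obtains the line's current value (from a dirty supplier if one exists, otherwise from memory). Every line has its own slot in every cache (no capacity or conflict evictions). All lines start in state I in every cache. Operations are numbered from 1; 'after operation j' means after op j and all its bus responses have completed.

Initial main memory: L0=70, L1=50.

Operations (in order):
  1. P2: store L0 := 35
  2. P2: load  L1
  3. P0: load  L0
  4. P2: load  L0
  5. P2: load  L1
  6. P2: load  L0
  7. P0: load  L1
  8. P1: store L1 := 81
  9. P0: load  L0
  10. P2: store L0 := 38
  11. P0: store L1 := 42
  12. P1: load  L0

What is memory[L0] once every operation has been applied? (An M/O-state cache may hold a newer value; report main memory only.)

memory[L0] = 38

step 1: P2: store L0 := 35  ⟶  IIM  (L0)  txn=BusRdX  M[L0]=70
step 2: P2: load  L1  ⟶  IIS  (L1)  txn=BusRd  M[L1]=50
step 3: P0: load  L0  ⟶  SIS  (L0)  txn=BusRd+Flush  M[L0]=35
step 4: P2: load  L0  ⟶  SIS  (L0)  txn=∅  M[L0]=35
step 5: P2: load  L1  ⟶  IIS  (L1)  txn=∅  M[L1]=50
step 6: P2: load  L0  ⟶  SIS  (L0)  txn=∅  M[L0]=35
step 7: P0: load  L1  ⟶  SIS  (L1)  txn=BusRd  M[L1]=50
step 8: P1: store L1 := 81  ⟶  IMI  (L1)  txn=BusRdX  M[L1]=50
step 9: P0: load  L0  ⟶  SIS  (L0)  txn=∅  M[L0]=35
step 10: P2: store L0 := 38  ⟶  IIM  (L0)  txn=BusRdX  M[L0]=35
step 11: P0: store L1 := 42  ⟶  MII  (L1)  txn=BusRdX+Flush  M[L1]=81
step 12: P1: load  L0  ⟶  ISS  (L0)  txn=BusRd+Flush  M[L0]=38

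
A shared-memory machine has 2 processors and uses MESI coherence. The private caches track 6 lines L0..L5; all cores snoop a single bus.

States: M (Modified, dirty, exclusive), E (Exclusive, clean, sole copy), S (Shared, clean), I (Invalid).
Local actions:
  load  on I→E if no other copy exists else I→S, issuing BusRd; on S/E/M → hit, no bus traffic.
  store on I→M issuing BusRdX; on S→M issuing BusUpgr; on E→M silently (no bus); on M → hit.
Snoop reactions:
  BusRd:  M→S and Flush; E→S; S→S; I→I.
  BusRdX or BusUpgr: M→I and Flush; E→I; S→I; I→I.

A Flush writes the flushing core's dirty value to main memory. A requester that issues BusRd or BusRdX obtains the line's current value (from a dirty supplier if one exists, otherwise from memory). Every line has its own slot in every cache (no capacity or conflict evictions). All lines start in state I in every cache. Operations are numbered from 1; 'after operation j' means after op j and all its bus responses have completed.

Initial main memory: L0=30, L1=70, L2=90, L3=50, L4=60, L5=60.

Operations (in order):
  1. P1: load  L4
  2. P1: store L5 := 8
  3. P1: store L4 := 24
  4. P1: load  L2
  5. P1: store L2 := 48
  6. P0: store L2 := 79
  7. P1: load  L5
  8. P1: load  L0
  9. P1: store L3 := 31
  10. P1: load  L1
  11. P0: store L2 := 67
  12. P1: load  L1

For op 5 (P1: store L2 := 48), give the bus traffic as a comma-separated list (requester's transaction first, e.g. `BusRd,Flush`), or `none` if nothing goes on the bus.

bus = none

[1] P1: load  L4 | P0:I, P1:E(60) | bus: BusRd
[2] P1: store L5 := 8 | P0:I, P1:M(8) | bus: BusRdX
[3] P1: store L4 := 24 | P0:I, P1:M(24) | bus: none
[4] P1: load  L2 | P0:I, P1:E(90) | bus: BusRd
[5] P1: store L2 := 48 | P0:I, P1:M(48) | bus: none
[6] P0: store L2 := 79 | P0:M(79), P1:I | bus: BusRdX,Flush
[7] P1: load  L5 | P0:I, P1:M(8) | bus: none
[8] P1: load  L0 | P0:I, P1:E(30) | bus: BusRd
[9] P1: store L3 := 31 | P0:I, P1:M(31) | bus: BusRdX
[10] P1: load  L1 | P0:I, P1:E(70) | bus: BusRd
[11] P0: store L2 := 67 | P0:M(67), P1:I | bus: none
[12] P1: load  L1 | P0:I, P1:E(70) | bus: none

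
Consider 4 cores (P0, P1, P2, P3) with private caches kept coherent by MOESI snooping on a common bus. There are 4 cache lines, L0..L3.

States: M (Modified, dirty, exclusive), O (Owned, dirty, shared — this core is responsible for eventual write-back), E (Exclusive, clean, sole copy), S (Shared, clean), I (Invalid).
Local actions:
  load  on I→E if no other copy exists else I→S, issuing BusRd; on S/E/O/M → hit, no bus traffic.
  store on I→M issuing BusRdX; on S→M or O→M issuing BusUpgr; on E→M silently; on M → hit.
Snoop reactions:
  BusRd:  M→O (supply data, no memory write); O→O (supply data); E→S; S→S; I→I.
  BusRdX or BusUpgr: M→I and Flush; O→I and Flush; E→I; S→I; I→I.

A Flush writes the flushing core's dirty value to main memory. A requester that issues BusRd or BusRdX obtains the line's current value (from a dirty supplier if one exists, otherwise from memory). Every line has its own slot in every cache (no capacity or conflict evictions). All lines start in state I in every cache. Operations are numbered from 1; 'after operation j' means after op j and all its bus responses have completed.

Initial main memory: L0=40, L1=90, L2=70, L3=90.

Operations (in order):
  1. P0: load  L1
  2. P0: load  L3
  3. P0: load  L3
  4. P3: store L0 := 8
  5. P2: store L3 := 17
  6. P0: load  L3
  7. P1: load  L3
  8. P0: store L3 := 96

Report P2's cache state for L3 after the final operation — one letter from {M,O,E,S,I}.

[1] P0: load  L1 | P0:E(90), P1:I, P2:I, P3:I | bus: BusRd
[2] P0: load  L3 | P0:E(90), P1:I, P2:I, P3:I | bus: BusRd
[3] P0: load  L3 | P0:E(90), P1:I, P2:I, P3:I | bus: none
[4] P3: store L0 := 8 | P0:I, P1:I, P2:I, P3:M(8) | bus: BusRdX
[5] P2: store L3 := 17 | P0:I, P1:I, P2:M(17), P3:I | bus: BusRdX
[6] P0: load  L3 | P0:S(17), P1:I, P2:O(17), P3:I | bus: BusRd
[7] P1: load  L3 | P0:S(17), P1:S(17), P2:O(17), P3:I | bus: BusRd
[8] P0: store L3 := 96 | P0:M(96), P1:I, P2:I, P3:I | bus: BusUpgr,Flush

state = I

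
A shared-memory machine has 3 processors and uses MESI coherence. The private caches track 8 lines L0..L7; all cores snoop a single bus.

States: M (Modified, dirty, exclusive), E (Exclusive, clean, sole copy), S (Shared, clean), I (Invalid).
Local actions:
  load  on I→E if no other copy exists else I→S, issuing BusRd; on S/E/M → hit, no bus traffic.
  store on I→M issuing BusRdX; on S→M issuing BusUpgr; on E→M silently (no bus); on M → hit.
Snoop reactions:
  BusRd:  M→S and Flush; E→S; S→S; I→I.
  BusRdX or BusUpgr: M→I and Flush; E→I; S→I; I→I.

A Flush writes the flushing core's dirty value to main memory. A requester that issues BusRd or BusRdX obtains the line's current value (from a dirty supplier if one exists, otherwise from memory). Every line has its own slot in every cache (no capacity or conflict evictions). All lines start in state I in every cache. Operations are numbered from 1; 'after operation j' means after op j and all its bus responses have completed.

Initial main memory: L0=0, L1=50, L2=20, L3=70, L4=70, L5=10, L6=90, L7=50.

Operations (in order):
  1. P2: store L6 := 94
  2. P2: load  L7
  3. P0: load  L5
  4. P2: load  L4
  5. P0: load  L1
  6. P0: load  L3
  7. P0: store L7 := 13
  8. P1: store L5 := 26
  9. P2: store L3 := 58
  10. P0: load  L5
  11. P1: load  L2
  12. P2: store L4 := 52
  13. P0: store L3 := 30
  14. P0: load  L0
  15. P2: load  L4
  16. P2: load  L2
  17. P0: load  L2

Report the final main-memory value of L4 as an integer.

[1] P2: store L6 := 94 | P0:I, P1:I, P2:M(94) | bus: BusRdX
[2] P2: load  L7 | P0:I, P1:I, P2:E(50) | bus: BusRd
[3] P0: load  L5 | P0:E(10), P1:I, P2:I | bus: BusRd
[4] P2: load  L4 | P0:I, P1:I, P2:E(70) | bus: BusRd
[5] P0: load  L1 | P0:E(50), P1:I, P2:I | bus: BusRd
[6] P0: load  L3 | P0:E(70), P1:I, P2:I | bus: BusRd
[7] P0: store L7 := 13 | P0:M(13), P1:I, P2:I | bus: BusRdX
[8] P1: store L5 := 26 | P0:I, P1:M(26), P2:I | bus: BusRdX
[9] P2: store L3 := 58 | P0:I, P1:I, P2:M(58) | bus: BusRdX
[10] P0: load  L5 | P0:S(26), P1:S(26), P2:I | bus: BusRd,Flush
[11] P1: load  L2 | P0:I, P1:E(20), P2:I | bus: BusRd
[12] P2: store L4 := 52 | P0:I, P1:I, P2:M(52) | bus: none
[13] P0: store L3 := 30 | P0:M(30), P1:I, P2:I | bus: BusRdX,Flush
[14] P0: load  L0 | P0:E(0), P1:I, P2:I | bus: BusRd
[15] P2: load  L4 | P0:I, P1:I, P2:M(52) | bus: none
[16] P2: load  L2 | P0:I, P1:S(20), P2:S(20) | bus: BusRd
[17] P0: load  L2 | P0:S(20), P1:S(20), P2:S(20) | bus: BusRd

memory[L4] = 70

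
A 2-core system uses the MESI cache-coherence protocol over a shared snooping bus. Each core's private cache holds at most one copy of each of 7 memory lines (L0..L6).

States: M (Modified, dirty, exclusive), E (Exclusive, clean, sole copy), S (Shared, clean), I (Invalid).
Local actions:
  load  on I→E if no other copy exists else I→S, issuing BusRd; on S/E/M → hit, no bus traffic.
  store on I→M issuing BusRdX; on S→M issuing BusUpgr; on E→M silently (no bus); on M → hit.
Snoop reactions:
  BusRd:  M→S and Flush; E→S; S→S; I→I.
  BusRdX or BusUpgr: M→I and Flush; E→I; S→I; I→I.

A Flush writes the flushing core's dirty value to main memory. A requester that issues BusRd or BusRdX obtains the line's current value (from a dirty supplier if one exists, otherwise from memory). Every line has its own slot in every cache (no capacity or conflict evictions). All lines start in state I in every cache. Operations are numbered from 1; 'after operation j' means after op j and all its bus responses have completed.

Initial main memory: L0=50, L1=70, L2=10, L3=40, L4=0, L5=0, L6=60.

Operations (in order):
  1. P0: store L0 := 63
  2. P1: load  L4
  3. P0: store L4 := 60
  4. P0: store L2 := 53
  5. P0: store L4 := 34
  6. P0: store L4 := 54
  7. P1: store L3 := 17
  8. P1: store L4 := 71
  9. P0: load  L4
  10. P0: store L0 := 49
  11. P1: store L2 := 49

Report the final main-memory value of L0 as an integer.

memory[L0] = 50

[1] P0: store L0 := 63 | P0:M(63), P1:I | bus: BusRdX
[2] P1: load  L4 | P0:I, P1:E(0) | bus: BusRd
[3] P0: store L4 := 60 | P0:M(60), P1:I | bus: BusRdX
[4] P0: store L2 := 53 | P0:M(53), P1:I | bus: BusRdX
[5] P0: store L4 := 34 | P0:M(34), P1:I | bus: none
[6] P0: store L4 := 54 | P0:M(54), P1:I | bus: none
[7] P1: store L3 := 17 | P0:I, P1:M(17) | bus: BusRdX
[8] P1: store L4 := 71 | P0:I, P1:M(71) | bus: BusRdX,Flush
[9] P0: load  L4 | P0:S(71), P1:S(71) | bus: BusRd,Flush
[10] P0: store L0 := 49 | P0:M(49), P1:I | bus: none
[11] P1: store L2 := 49 | P0:I, P1:M(49) | bus: BusRdX,Flush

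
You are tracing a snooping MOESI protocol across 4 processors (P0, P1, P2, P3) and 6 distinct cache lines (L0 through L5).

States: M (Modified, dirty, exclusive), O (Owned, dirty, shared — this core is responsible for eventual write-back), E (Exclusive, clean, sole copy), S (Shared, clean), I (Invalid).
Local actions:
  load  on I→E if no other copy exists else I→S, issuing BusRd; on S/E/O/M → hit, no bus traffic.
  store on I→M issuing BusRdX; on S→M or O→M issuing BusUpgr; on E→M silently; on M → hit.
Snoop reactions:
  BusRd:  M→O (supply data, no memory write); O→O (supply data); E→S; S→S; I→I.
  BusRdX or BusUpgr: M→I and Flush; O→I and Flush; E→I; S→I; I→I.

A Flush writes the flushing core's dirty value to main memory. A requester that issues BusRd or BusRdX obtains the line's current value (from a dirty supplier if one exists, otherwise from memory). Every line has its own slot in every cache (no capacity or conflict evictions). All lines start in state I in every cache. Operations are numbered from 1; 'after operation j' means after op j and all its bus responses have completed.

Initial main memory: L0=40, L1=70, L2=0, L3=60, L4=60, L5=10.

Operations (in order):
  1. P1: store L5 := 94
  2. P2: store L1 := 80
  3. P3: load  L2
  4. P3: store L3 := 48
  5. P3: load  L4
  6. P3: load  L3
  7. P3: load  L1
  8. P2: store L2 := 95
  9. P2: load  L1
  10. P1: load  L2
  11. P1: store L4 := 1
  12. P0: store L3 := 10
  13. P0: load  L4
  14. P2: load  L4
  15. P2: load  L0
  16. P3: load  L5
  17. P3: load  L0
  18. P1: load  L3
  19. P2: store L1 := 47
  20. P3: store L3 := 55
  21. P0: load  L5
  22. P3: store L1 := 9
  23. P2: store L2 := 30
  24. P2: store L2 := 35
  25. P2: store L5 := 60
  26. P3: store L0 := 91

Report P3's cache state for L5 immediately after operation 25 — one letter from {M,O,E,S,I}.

  op1 P1: store L5 := 94 → I/M/I/I on L5; bus BusRdX; mem=10
  op2 P2: store L1 := 80 → I/I/M/I on L1; bus BusRdX; mem=70
  op3 P3: load  L2 → I/I/I/E on L2; bus BusRd; mem=0
  op4 P3: store L3 := 48 → I/I/I/M on L3; bus BusRdX; mem=60
  op5 P3: load  L4 → I/I/I/E on L4; bus BusRd; mem=60
  op6 P3: load  L3 → I/I/I/M on L3; bus (none); mem=60
  op7 P3: load  L1 → I/I/O/S on L1; bus BusRd; mem=70
  op8 P2: store L2 := 95 → I/I/M/I on L2; bus BusRdX; mem=0
  op9 P2: load  L1 → I/I/O/S on L1; bus (none); mem=70
  op10 P1: load  L2 → I/S/O/I on L2; bus BusRd; mem=0
  op11 P1: store L4 := 1 → I/M/I/I on L4; bus BusRdX; mem=60
  op12 P0: store L3 := 10 → M/I/I/I on L3; bus BusRdX Flush; mem=48
  op13 P0: load  L4 → S/O/I/I on L4; bus BusRd; mem=60
  op14 P2: load  L4 → S/O/S/I on L4; bus BusRd; mem=60
  op15 P2: load  L0 → I/I/E/I on L0; bus BusRd; mem=40
  op16 P3: load  L5 → I/O/I/S on L5; bus BusRd; mem=10
  op17 P3: load  L0 → I/I/S/S on L0; bus BusRd; mem=40
  op18 P1: load  L3 → O/S/I/I on L3; bus BusRd; mem=48
  op19 P2: store L1 := 47 → I/I/M/I on L1; bus BusUpgr; mem=70
  op20 P3: store L3 := 55 → I/I/I/M on L3; bus BusRdX Flush; mem=10
  op21 P0: load  L5 → S/O/I/S on L5; bus BusRd; mem=10
  op22 P3: store L1 := 9 → I/I/I/M on L1; bus BusRdX Flush; mem=47
  op23 P2: store L2 := 30 → I/I/M/I on L2; bus BusUpgr; mem=0
  op24 P2: store L2 := 35 → I/I/M/I on L2; bus (none); mem=0
  op25 P2: store L5 := 60 → I/I/M/I on L5; bus BusRdX Flush; mem=94
  op26 P3: store L0 := 91 → I/I/I/M on L0; bus BusUpgr; mem=40

state = I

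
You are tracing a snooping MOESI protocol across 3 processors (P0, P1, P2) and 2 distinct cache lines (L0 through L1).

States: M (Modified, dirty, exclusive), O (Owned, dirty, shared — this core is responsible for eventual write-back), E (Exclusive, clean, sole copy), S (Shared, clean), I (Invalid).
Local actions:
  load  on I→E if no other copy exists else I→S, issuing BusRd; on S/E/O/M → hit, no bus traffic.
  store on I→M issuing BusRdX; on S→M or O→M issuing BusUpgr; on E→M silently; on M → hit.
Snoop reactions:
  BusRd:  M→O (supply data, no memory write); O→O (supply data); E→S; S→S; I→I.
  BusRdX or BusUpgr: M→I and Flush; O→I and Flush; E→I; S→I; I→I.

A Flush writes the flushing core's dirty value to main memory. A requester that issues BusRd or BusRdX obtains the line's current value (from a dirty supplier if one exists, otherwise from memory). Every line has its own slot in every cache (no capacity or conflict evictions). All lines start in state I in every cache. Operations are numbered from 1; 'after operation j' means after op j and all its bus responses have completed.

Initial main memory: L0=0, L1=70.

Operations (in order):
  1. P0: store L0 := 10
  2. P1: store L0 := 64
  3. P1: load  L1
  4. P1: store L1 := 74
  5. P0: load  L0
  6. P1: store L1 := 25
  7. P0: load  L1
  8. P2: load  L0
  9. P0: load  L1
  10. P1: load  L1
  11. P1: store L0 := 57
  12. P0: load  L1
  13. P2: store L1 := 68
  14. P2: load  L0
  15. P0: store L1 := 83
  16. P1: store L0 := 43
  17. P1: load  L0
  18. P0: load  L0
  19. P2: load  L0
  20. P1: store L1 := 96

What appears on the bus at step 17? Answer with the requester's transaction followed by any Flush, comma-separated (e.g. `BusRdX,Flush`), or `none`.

[1] P0: store L0 := 10 | P0:M(10), P1:I, P2:I | bus: BusRdX
[2] P1: store L0 := 64 | P0:I, P1:M(64), P2:I | bus: BusRdX,Flush
[3] P1: load  L1 | P0:I, P1:E(70), P2:I | bus: BusRd
[4] P1: store L1 := 74 | P0:I, P1:M(74), P2:I | bus: none
[5] P0: load  L0 | P0:S(64), P1:O(64), P2:I | bus: BusRd
[6] P1: store L1 := 25 | P0:I, P1:M(25), P2:I | bus: none
[7] P0: load  L1 | P0:S(25), P1:O(25), P2:I | bus: BusRd
[8] P2: load  L0 | P0:S(64), P1:O(64), P2:S(64) | bus: BusRd
[9] P0: load  L1 | P0:S(25), P1:O(25), P2:I | bus: none
[10] P1: load  L1 | P0:S(25), P1:O(25), P2:I | bus: none
[11] P1: store L0 := 57 | P0:I, P1:M(57), P2:I | bus: BusUpgr
[12] P0: load  L1 | P0:S(25), P1:O(25), P2:I | bus: none
[13] P2: store L1 := 68 | P0:I, P1:I, P2:M(68) | bus: BusRdX,Flush
[14] P2: load  L0 | P0:I, P1:O(57), P2:S(57) | bus: BusRd
[15] P0: store L1 := 83 | P0:M(83), P1:I, P2:I | bus: BusRdX,Flush
[16] P1: store L0 := 43 | P0:I, P1:M(43), P2:I | bus: BusUpgr
[17] P1: load  L0 | P0:I, P1:M(43), P2:I | bus: none
[18] P0: load  L0 | P0:S(43), P1:O(43), P2:I | bus: BusRd
[19] P2: load  L0 | P0:S(43), P1:O(43), P2:S(43) | bus: BusRd
[20] P1: store L1 := 96 | P0:I, P1:M(96), P2:I | bus: BusRdX,Flush

bus = none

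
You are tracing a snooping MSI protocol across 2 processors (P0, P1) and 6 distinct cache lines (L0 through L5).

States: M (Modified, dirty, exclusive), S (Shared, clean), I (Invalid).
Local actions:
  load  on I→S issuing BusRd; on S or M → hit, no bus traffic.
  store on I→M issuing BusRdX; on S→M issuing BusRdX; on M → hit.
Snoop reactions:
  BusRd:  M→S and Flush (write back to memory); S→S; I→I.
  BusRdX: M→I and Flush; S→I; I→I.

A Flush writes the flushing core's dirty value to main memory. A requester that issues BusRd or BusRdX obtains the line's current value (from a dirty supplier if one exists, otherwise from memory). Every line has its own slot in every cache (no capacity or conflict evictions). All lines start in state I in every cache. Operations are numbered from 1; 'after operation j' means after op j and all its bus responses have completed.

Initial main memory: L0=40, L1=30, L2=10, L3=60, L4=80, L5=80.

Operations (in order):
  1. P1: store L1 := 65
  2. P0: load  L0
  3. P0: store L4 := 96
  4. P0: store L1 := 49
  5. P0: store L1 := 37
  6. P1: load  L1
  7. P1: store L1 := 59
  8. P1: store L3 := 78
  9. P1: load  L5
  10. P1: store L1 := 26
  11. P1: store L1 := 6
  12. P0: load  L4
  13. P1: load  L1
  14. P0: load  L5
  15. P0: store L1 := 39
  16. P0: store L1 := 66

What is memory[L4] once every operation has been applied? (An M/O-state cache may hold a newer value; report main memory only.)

memory[L4] = 80

1. P1: store L1 := 65  bus=[BusRdX]  L1: P0=I P1=M  mem[L1]=30
2. P0: load  L0  bus=[BusRd]  L0: P0=S P1=I  mem[L0]=40
3. P0: store L4 := 96  bus=[BusRdX]  L4: P0=M P1=I  mem[L4]=80
4. P0: store L1 := 49  bus=[BusRdX,Flush]  L1: P0=M P1=I  mem[L1]=65
5. P0: store L1 := 37  bus=[-]  L1: P0=M P1=I  mem[L1]=65
6. P1: load  L1  bus=[BusRd,Flush]  L1: P0=S P1=S  mem[L1]=37
7. P1: store L1 := 59  bus=[BusRdX]  L1: P0=I P1=M  mem[L1]=37
8. P1: store L3 := 78  bus=[BusRdX]  L3: P0=I P1=M  mem[L3]=60
9. P1: load  L5  bus=[BusRd]  L5: P0=I P1=S  mem[L5]=80
10. P1: store L1 := 26  bus=[-]  L1: P0=I P1=M  mem[L1]=37
11. P1: store L1 := 6  bus=[-]  L1: P0=I P1=M  mem[L1]=37
12. P0: load  L4  bus=[-]  L4: P0=M P1=I  mem[L4]=80
13. P1: load  L1  bus=[-]  L1: P0=I P1=M  mem[L1]=37
14. P0: load  L5  bus=[BusRd]  L5: P0=S P1=S  mem[L5]=80
15. P0: store L1 := 39  bus=[BusRdX,Flush]  L1: P0=M P1=I  mem[L1]=6
16. P0: store L1 := 66  bus=[-]  L1: P0=M P1=I  mem[L1]=6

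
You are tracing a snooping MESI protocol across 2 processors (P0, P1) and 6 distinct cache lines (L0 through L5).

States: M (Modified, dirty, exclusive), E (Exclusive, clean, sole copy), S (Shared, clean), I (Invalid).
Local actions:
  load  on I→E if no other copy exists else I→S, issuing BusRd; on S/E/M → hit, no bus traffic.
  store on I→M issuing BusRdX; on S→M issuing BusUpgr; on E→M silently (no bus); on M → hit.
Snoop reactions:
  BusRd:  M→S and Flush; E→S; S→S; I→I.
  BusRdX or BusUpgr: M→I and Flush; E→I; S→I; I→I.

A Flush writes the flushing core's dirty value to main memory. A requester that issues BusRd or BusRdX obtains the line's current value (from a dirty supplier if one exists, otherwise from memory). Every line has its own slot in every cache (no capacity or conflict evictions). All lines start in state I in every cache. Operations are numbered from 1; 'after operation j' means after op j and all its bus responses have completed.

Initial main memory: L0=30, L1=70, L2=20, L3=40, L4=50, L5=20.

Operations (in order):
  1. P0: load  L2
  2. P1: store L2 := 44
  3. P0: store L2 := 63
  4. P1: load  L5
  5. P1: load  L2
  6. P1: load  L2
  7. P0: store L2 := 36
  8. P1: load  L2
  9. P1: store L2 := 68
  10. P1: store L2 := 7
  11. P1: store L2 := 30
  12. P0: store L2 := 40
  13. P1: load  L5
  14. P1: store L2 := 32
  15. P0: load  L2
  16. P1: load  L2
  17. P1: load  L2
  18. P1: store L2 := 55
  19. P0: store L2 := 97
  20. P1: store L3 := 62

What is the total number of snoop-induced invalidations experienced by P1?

invalidations = 4

1. P0: load  L2  bus=[BusRd]  L2: P0=E P1=I  mem[L2]=20
2. P1: store L2 := 44  bus=[BusRdX]  L2: P0=I P1=M  mem[L2]=20
3. P0: store L2 := 63  bus=[BusRdX,Flush]  L2: P0=M P1=I  mem[L2]=44
4. P1: load  L5  bus=[BusRd]  L5: P0=I P1=E  mem[L5]=20
5. P1: load  L2  bus=[BusRd,Flush]  L2: P0=S P1=S  mem[L2]=63
6. P1: load  L2  bus=[-]  L2: P0=S P1=S  mem[L2]=63
7. P0: store L2 := 36  bus=[BusUpgr]  L2: P0=M P1=I  mem[L2]=63
8. P1: load  L2  bus=[BusRd,Flush]  L2: P0=S P1=S  mem[L2]=36
9. P1: store L2 := 68  bus=[BusUpgr]  L2: P0=I P1=M  mem[L2]=36
10. P1: store L2 := 7  bus=[-]  L2: P0=I P1=M  mem[L2]=36
11. P1: store L2 := 30  bus=[-]  L2: P0=I P1=M  mem[L2]=36
12. P0: store L2 := 40  bus=[BusRdX,Flush]  L2: P0=M P1=I  mem[L2]=30
13. P1: load  L5  bus=[-]  L5: P0=I P1=E  mem[L5]=20
14. P1: store L2 := 32  bus=[BusRdX,Flush]  L2: P0=I P1=M  mem[L2]=40
15. P0: load  L2  bus=[BusRd,Flush]  L2: P0=S P1=S  mem[L2]=32
16. P1: load  L2  bus=[-]  L2: P0=S P1=S  mem[L2]=32
17. P1: load  L2  bus=[-]  L2: P0=S P1=S  mem[L2]=32
18. P1: store L2 := 55  bus=[BusUpgr]  L2: P0=I P1=M  mem[L2]=32
19. P0: store L2 := 97  bus=[BusRdX,Flush]  L2: P0=M P1=I  mem[L2]=55
20. P1: store L3 := 62  bus=[BusRdX]  L3: P0=I P1=M  mem[L3]=40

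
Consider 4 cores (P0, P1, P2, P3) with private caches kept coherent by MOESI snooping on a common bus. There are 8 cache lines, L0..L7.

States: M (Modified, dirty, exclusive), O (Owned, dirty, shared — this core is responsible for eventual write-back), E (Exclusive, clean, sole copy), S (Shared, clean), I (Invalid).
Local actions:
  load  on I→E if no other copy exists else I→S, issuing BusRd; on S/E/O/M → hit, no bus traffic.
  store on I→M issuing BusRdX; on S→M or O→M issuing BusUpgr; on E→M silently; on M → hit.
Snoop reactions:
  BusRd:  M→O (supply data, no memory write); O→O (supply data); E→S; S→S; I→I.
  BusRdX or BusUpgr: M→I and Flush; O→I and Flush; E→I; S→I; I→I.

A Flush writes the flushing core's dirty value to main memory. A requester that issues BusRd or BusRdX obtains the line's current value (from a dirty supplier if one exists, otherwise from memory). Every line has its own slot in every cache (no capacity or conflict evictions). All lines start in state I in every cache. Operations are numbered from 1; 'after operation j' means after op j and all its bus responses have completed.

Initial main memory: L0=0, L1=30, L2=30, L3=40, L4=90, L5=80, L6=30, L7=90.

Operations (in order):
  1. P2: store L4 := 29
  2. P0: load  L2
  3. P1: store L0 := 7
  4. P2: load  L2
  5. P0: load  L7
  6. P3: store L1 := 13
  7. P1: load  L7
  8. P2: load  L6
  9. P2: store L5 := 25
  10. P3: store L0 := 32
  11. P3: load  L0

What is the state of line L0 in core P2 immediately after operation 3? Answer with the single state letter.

state = I

1. P2: store L4 := 29  bus=[BusRdX]  L4: P0=I P1=I P2=M P3=I  mem[L4]=90
2. P0: load  L2  bus=[BusRd]  L2: P0=E P1=I P2=I P3=I  mem[L2]=30
3. P1: store L0 := 7  bus=[BusRdX]  L0: P0=I P1=M P2=I P3=I  mem[L0]=0
4. P2: load  L2  bus=[BusRd]  L2: P0=S P1=I P2=S P3=I  mem[L2]=30
5. P0: load  L7  bus=[BusRd]  L7: P0=E P1=I P2=I P3=I  mem[L7]=90
6. P3: store L1 := 13  bus=[BusRdX]  L1: P0=I P1=I P2=I P3=M  mem[L1]=30
7. P1: load  L7  bus=[BusRd]  L7: P0=S P1=S P2=I P3=I  mem[L7]=90
8. P2: load  L6  bus=[BusRd]  L6: P0=I P1=I P2=E P3=I  mem[L6]=30
9. P2: store L5 := 25  bus=[BusRdX]  L5: P0=I P1=I P2=M P3=I  mem[L5]=80
10. P3: store L0 := 32  bus=[BusRdX,Flush]  L0: P0=I P1=I P2=I P3=M  mem[L0]=7
11. P3: load  L0  bus=[-]  L0: P0=I P1=I P2=I P3=M  mem[L0]=7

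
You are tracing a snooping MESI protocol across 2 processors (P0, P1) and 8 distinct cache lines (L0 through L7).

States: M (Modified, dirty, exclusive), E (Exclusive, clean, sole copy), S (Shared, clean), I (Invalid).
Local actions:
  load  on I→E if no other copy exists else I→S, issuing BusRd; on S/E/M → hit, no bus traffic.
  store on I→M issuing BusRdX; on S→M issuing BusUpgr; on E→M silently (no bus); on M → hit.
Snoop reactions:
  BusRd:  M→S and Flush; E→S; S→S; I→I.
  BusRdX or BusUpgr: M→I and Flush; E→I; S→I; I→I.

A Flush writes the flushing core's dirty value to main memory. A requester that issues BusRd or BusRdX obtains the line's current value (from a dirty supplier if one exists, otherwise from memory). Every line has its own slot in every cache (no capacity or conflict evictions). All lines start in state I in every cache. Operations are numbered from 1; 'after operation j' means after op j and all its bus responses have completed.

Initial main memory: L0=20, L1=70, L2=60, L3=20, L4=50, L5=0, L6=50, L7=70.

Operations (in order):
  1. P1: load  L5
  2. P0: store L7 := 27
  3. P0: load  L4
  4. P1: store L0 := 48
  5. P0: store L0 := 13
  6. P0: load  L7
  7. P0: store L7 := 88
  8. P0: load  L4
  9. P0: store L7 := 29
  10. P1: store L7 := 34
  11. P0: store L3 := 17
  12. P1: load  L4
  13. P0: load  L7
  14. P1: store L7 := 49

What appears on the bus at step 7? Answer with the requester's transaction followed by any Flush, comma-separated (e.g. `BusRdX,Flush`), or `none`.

bus = none

1. P1: load  L5  bus=[BusRd]  L5: P0=I P1=E  mem[L5]=0
2. P0: store L7 := 27  bus=[BusRdX]  L7: P0=M P1=I  mem[L7]=70
3. P0: load  L4  bus=[BusRd]  L4: P0=E P1=I  mem[L4]=50
4. P1: store L0 := 48  bus=[BusRdX]  L0: P0=I P1=M  mem[L0]=20
5. P0: store L0 := 13  bus=[BusRdX,Flush]  L0: P0=M P1=I  mem[L0]=48
6. P0: load  L7  bus=[-]  L7: P0=M P1=I  mem[L7]=70
7. P0: store L7 := 88  bus=[-]  L7: P0=M P1=I  mem[L7]=70
8. P0: load  L4  bus=[-]  L4: P0=E P1=I  mem[L4]=50
9. P0: store L7 := 29  bus=[-]  L7: P0=M P1=I  mem[L7]=70
10. P1: store L7 := 34  bus=[BusRdX,Flush]  L7: P0=I P1=M  mem[L7]=29
11. P0: store L3 := 17  bus=[BusRdX]  L3: P0=M P1=I  mem[L3]=20
12. P1: load  L4  bus=[BusRd]  L4: P0=S P1=S  mem[L4]=50
13. P0: load  L7  bus=[BusRd,Flush]  L7: P0=S P1=S  mem[L7]=34
14. P1: store L7 := 49  bus=[BusUpgr]  L7: P0=I P1=M  mem[L7]=34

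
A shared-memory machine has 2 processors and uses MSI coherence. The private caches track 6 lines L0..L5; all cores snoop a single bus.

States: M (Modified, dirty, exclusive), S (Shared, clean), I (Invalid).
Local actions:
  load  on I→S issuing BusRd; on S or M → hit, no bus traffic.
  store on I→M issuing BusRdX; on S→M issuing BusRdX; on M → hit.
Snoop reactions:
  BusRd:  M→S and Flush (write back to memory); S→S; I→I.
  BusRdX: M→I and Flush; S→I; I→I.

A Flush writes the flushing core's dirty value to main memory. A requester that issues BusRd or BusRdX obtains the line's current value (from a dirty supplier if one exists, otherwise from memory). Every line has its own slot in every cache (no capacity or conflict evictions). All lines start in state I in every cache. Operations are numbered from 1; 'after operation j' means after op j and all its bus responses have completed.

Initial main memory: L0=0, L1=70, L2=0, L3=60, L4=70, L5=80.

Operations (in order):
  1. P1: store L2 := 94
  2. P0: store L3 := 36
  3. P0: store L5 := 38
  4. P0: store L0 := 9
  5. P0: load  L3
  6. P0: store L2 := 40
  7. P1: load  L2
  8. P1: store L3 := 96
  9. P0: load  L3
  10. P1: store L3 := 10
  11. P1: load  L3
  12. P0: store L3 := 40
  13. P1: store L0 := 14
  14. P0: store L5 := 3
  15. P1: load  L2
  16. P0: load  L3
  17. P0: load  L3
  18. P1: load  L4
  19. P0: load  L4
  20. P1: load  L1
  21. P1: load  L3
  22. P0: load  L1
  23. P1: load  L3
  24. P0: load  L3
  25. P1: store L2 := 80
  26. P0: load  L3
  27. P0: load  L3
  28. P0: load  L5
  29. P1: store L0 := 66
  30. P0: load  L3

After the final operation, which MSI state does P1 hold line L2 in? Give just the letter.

1. P1: store L2 := 94  bus=[BusRdX]  L2: P0=I P1=M  mem[L2]=0
2. P0: store L3 := 36  bus=[BusRdX]  L3: P0=M P1=I  mem[L3]=60
3. P0: store L5 := 38  bus=[BusRdX]  L5: P0=M P1=I  mem[L5]=80
4. P0: store L0 := 9  bus=[BusRdX]  L0: P0=M P1=I  mem[L0]=0
5. P0: load  L3  bus=[-]  L3: P0=M P1=I  mem[L3]=60
6. P0: store L2 := 40  bus=[BusRdX,Flush]  L2: P0=M P1=I  mem[L2]=94
7. P1: load  L2  bus=[BusRd,Flush]  L2: P0=S P1=S  mem[L2]=40
8. P1: store L3 := 96  bus=[BusRdX,Flush]  L3: P0=I P1=M  mem[L3]=36
9. P0: load  L3  bus=[BusRd,Flush]  L3: P0=S P1=S  mem[L3]=96
10. P1: store L3 := 10  bus=[BusRdX]  L3: P0=I P1=M  mem[L3]=96
11. P1: load  L3  bus=[-]  L3: P0=I P1=M  mem[L3]=96
12. P0: store L3 := 40  bus=[BusRdX,Flush]  L3: P0=M P1=I  mem[L3]=10
13. P1: store L0 := 14  bus=[BusRdX,Flush]  L0: P0=I P1=M  mem[L0]=9
14. P0: store L5 := 3  bus=[-]  L5: P0=M P1=I  mem[L5]=80
15. P1: load  L2  bus=[-]  L2: P0=S P1=S  mem[L2]=40
16. P0: load  L3  bus=[-]  L3: P0=M P1=I  mem[L3]=10
17. P0: load  L3  bus=[-]  L3: P0=M P1=I  mem[L3]=10
18. P1: load  L4  bus=[BusRd]  L4: P0=I P1=S  mem[L4]=70
19. P0: load  L4  bus=[BusRd]  L4: P0=S P1=S  mem[L4]=70
20. P1: load  L1  bus=[BusRd]  L1: P0=I P1=S  mem[L1]=70
21. P1: load  L3  bus=[BusRd,Flush]  L3: P0=S P1=S  mem[L3]=40
22. P0: load  L1  bus=[BusRd]  L1: P0=S P1=S  mem[L1]=70
23. P1: load  L3  bus=[-]  L3: P0=S P1=S  mem[L3]=40
24. P0: load  L3  bus=[-]  L3: P0=S P1=S  mem[L3]=40
25. P1: store L2 := 80  bus=[BusRdX]  L2: P0=I P1=M  mem[L2]=40
26. P0: load  L3  bus=[-]  L3: P0=S P1=S  mem[L3]=40
27. P0: load  L3  bus=[-]  L3: P0=S P1=S  mem[L3]=40
28. P0: load  L5  bus=[-]  L5: P0=M P1=I  mem[L5]=80
29. P1: store L0 := 66  bus=[-]  L0: P0=I P1=M  mem[L0]=9
30. P0: load  L3  bus=[-]  L3: P0=S P1=S  mem[L3]=40

state = M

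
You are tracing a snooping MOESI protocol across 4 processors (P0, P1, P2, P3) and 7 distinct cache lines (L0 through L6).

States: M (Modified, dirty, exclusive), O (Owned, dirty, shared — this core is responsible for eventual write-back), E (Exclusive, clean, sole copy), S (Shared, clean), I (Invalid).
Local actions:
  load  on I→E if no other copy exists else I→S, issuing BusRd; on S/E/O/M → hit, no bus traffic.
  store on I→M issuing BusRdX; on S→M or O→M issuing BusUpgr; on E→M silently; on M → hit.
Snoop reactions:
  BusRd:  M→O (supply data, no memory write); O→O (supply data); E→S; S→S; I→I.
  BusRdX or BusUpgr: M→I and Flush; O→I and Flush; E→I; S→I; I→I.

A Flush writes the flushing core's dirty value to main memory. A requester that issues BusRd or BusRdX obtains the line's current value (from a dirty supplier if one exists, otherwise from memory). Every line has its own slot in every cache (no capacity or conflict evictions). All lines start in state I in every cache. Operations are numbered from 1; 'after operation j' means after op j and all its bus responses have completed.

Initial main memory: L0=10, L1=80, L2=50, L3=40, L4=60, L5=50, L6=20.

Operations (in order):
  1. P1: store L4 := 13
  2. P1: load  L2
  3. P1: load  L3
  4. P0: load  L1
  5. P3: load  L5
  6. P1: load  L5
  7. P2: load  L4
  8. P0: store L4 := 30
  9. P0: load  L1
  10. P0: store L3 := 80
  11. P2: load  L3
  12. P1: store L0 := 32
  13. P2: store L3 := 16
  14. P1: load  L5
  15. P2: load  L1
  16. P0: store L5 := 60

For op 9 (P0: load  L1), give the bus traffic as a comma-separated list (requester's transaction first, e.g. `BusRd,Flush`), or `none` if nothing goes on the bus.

1. P1: store L4 := 13  bus=[BusRdX]  L4: P0=I P1=M P2=I P3=I  mem[L4]=60
2. P1: load  L2  bus=[BusRd]  L2: P0=I P1=E P2=I P3=I  mem[L2]=50
3. P1: load  L3  bus=[BusRd]  L3: P0=I P1=E P2=I P3=I  mem[L3]=40
4. P0: load  L1  bus=[BusRd]  L1: P0=E P1=I P2=I P3=I  mem[L1]=80
5. P3: load  L5  bus=[BusRd]  L5: P0=I P1=I P2=I P3=E  mem[L5]=50
6. P1: load  L5  bus=[BusRd]  L5: P0=I P1=S P2=I P3=S  mem[L5]=50
7. P2: load  L4  bus=[BusRd]  L4: P0=I P1=O P2=S P3=I  mem[L4]=60
8. P0: store L4 := 30  bus=[BusRdX,Flush]  L4: P0=M P1=I P2=I P3=I  mem[L4]=13
9. P0: load  L1  bus=[-]  L1: P0=E P1=I P2=I P3=I  mem[L1]=80
10. P0: store L3 := 80  bus=[BusRdX]  L3: P0=M P1=I P2=I P3=I  mem[L3]=40
11. P2: load  L3  bus=[BusRd]  L3: P0=O P1=I P2=S P3=I  mem[L3]=40
12. P1: store L0 := 32  bus=[BusRdX]  L0: P0=I P1=M P2=I P3=I  mem[L0]=10
13. P2: store L3 := 16  bus=[BusUpgr,Flush]  L3: P0=I P1=I P2=M P3=I  mem[L3]=80
14. P1: load  L5  bus=[-]  L5: P0=I P1=S P2=I P3=S  mem[L5]=50
15. P2: load  L1  bus=[BusRd]  L1: P0=S P1=I P2=S P3=I  mem[L1]=80
16. P0: store L5 := 60  bus=[BusRdX]  L5: P0=M P1=I P2=I P3=I  mem[L5]=50

bus = none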